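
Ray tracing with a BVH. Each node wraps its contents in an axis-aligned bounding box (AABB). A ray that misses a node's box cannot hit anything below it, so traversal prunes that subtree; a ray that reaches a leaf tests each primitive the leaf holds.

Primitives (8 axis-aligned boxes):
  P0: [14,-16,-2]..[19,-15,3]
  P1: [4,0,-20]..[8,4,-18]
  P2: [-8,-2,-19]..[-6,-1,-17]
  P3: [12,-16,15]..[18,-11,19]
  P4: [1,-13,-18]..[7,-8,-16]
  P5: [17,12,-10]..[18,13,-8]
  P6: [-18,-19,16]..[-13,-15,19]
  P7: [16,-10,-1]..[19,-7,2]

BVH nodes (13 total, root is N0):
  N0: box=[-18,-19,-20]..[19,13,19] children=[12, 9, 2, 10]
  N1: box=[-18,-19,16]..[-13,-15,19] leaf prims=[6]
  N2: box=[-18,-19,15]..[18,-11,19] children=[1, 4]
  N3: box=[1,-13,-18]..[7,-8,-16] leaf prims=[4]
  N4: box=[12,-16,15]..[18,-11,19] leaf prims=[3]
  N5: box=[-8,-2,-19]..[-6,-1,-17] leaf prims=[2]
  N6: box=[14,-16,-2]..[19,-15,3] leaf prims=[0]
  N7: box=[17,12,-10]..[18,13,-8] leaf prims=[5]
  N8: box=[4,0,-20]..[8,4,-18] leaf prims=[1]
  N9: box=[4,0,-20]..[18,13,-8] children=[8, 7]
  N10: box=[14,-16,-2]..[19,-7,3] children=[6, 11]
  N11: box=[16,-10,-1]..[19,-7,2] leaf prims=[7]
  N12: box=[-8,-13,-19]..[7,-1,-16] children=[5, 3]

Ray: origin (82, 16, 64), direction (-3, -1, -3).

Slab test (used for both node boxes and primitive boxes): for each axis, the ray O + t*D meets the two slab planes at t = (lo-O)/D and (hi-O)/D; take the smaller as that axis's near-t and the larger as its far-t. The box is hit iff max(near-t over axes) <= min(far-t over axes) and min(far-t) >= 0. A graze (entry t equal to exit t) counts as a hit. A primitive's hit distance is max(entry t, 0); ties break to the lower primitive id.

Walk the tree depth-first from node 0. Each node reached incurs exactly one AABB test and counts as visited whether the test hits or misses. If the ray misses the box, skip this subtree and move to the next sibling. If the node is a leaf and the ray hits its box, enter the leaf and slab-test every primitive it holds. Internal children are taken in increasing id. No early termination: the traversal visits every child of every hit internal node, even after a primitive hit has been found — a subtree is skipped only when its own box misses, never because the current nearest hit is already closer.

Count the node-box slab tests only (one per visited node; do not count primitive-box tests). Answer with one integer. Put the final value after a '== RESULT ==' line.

Trace the traversal:
N0 x:[21,100/3] y:[3,35] z:[15,28] -> hit [21,28], descend [2, 9, 10, 12]
  N2 x:[64/3,100/3] y:[27,35] z:[15,49/3] -> miss, prune
  N9 x:[64/3,26] y:[3,16] z:[24,28] -> miss, prune
  N10 x:[21,68/3] y:[23,32] z:[61/3,22] -> miss, prune
  N12 x:[25,30] y:[17,29] z:[80/3,83/3] -> hit [80/3,83/3], descend [3, 5]
    N3 x:[25,27] y:[24,29] z:[80/3,82/3] -> hit [80/3,27] leaf, test {P4@t=80/3}
    N5 x:[88/3,30] y:[17,18] z:[27,83/3] -> miss, prune

order=[0, 2, 9, 10, 12, 3, 5]  |boxes|=7  |leaves|=1  hit=P4

== RESULT ==
7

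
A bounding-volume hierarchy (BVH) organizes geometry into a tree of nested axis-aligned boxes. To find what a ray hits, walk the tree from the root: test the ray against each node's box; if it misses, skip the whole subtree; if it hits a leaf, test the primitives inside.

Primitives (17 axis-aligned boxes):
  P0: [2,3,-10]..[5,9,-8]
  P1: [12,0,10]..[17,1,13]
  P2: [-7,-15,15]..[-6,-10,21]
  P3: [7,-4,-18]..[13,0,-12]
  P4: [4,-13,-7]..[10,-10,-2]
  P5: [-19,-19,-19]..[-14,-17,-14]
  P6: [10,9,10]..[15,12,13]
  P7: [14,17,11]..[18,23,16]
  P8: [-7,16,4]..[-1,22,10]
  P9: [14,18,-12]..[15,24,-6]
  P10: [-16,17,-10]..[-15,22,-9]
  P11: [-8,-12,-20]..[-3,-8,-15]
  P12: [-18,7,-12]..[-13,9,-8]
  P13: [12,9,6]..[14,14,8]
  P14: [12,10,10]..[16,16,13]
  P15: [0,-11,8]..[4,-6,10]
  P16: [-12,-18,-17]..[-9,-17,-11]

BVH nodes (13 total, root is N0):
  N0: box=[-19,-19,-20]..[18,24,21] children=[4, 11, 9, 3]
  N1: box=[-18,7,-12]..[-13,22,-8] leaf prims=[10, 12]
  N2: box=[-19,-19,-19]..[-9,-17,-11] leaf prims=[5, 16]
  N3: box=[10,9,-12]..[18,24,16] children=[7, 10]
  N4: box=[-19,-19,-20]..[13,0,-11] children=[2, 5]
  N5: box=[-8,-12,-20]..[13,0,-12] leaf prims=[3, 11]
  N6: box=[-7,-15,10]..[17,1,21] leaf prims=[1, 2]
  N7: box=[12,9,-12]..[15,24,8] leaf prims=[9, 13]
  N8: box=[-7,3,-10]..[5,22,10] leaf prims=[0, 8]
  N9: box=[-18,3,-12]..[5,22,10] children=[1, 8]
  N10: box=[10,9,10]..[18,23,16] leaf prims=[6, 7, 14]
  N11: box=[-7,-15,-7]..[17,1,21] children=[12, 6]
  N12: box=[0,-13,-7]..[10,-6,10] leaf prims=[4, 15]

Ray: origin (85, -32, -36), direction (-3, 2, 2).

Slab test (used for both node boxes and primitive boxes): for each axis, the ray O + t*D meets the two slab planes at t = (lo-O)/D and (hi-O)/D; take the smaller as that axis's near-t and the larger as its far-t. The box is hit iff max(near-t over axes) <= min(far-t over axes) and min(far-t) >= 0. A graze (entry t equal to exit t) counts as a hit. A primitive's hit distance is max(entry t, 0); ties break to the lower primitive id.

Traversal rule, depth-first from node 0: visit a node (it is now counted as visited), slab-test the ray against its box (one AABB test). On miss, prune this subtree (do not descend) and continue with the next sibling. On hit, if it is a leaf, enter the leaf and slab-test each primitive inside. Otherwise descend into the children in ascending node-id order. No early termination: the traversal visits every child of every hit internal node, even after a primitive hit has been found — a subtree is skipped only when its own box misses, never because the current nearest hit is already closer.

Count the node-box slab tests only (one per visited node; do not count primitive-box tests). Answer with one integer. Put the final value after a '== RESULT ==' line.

Trace the traversal:
N0 x:[67/3,104/3] y:[13/2,28] z:[8,57/2] -> hit [67/3,28], descend [3, 4, 9, 11]
  N3 x:[67/3,25] y:[41/2,28] z:[12,26] -> hit [67/3,25], descend [7, 10]
    N7 x:[70/3,73/3] y:[41/2,28] z:[12,22] -> miss, prune
    N10 x:[67/3,25] y:[41/2,55/2] z:[23,26] -> hit [23,25] leaf, test {P6(miss), P7(miss), P14@t=23}
  N4 x:[24,104/3] y:[13/2,16] z:[8,25/2] -> miss, prune
  N9 x:[80/3,103/3] y:[35/2,27] z:[12,23] -> miss, prune
  N11 x:[68/3,92/3] y:[17/2,33/2] z:[29/2,57/2] -> miss, prune

Summary -> nodes [0, 3, 7, 10, 4, 9, 11]; box-tests=7; leaf-entries=1; first=P14

== RESULT ==
7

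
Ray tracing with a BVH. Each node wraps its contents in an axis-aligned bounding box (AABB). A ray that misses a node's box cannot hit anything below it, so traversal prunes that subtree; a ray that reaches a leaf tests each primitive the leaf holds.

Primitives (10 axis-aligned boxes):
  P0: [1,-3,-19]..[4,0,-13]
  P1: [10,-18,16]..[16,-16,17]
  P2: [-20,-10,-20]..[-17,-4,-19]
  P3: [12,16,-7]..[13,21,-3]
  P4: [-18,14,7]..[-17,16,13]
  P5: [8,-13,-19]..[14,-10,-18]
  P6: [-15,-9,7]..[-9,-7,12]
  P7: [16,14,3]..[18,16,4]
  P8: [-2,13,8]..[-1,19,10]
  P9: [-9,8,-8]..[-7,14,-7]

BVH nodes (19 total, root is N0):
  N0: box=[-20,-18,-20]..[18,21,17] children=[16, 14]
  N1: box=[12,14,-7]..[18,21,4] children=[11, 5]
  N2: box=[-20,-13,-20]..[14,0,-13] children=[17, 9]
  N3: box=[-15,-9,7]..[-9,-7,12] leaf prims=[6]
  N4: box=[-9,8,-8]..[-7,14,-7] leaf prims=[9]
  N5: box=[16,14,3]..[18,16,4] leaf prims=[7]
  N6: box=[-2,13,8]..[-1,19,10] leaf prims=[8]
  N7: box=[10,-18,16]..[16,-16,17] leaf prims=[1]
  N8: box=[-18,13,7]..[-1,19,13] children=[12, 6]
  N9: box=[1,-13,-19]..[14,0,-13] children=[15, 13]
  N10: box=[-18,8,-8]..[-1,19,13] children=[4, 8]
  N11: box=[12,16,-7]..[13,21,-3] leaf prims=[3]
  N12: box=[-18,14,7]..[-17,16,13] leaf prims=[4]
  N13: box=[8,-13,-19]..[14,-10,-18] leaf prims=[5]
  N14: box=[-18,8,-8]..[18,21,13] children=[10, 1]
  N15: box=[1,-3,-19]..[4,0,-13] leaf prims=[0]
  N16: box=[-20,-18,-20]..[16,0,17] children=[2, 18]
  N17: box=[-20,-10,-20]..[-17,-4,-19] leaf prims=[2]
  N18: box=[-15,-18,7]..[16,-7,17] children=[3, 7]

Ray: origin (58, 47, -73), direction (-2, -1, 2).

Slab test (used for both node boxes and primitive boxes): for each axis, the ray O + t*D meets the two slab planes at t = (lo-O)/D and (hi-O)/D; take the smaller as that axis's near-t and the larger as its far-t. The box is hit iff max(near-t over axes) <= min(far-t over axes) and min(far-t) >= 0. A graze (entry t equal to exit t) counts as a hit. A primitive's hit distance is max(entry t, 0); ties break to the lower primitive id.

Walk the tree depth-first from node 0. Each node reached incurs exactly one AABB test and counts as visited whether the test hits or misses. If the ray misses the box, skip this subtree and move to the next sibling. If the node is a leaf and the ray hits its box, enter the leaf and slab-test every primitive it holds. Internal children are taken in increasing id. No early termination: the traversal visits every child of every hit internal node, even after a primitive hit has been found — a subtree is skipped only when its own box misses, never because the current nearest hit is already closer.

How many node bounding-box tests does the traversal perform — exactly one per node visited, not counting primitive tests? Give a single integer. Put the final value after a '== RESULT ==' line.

Walk:
N0 x:[20,39] y:[26,65] z:[53/2,45] -> hit [53/2,39], descend [14, 16]
  N14 x:[20,38] y:[26,39] z:[65/2,43] -> hit [65/2,38], descend [1, 10]
    N1 x:[20,23] y:[26,33] z:[33,77/2] -> miss, prune
    N10 x:[59/2,38] y:[28,39] z:[65/2,43] -> hit [65/2,38], descend [4, 8]
      N4 x:[65/2,67/2] y:[33,39] z:[65/2,33] -> hit [33,33] leaf, test {P9@t=33}
      N8 x:[59/2,38] y:[28,34] z:[40,43] -> miss, prune
  N16 x:[21,39] y:[47,65] z:[53/2,45] -> miss, prune

Visited [0, 14, 1, 10, 4, 8, 16]. Tests: 7 box, 1 leaf. Nearest: P9.

== RESULT ==
7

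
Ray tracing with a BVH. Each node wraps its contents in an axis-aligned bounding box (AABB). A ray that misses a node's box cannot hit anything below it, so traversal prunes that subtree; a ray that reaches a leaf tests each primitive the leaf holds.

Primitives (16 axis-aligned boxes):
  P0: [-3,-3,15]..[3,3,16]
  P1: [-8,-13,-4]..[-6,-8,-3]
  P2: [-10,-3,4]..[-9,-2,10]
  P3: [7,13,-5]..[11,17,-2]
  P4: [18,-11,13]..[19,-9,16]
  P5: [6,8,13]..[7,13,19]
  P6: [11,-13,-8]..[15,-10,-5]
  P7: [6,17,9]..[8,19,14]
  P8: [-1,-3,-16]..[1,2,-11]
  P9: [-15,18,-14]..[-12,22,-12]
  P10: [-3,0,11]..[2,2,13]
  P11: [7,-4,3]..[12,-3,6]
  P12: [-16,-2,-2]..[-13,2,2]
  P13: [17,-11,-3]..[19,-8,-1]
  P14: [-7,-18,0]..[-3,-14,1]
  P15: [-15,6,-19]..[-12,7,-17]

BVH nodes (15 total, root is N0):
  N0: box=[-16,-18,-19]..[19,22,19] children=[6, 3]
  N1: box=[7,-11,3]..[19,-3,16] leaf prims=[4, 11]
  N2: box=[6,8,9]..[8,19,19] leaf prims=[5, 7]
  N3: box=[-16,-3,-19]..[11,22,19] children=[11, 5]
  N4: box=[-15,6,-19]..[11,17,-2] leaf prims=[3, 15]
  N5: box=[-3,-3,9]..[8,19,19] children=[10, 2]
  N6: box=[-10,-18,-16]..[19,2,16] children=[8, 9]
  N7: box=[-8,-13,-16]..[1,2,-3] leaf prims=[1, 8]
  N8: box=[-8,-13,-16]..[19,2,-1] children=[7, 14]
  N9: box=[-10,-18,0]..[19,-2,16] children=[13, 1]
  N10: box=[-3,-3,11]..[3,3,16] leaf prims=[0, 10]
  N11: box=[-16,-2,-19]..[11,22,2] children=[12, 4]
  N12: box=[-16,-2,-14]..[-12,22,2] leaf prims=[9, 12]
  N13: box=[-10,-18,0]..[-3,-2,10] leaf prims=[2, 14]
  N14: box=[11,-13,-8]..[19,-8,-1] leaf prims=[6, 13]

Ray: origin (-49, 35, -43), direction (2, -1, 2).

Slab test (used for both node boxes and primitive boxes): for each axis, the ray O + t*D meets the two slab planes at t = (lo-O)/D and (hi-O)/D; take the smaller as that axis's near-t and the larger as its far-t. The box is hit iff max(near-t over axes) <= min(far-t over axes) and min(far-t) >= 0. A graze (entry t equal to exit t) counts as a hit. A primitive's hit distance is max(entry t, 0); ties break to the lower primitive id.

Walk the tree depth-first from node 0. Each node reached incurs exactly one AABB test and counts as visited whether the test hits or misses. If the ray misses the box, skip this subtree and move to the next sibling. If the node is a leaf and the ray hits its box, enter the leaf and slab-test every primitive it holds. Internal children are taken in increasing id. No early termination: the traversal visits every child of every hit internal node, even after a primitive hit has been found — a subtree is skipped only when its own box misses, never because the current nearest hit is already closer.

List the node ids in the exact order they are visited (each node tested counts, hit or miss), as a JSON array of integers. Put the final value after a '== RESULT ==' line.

Trace the traversal:
N0 x:[33/2,34] y:[13,53] z:[12,31] -> hit [33/2,31], descend [3, 6]
  N3 x:[33/2,30] y:[13,38] z:[12,31] -> hit [33/2,30], descend [5, 11]
    N5 x:[23,57/2] y:[16,38] z:[26,31] -> hit [26,57/2], descend [2, 10]
      N2 x:[55/2,57/2] y:[16,27] z:[26,31] -> miss, prune
      N10 x:[23,26] y:[32,38] z:[27,59/2] -> miss, prune
    N11 x:[33/2,30] y:[13,37] z:[12,45/2] -> hit [33/2,45/2], descend [4, 12]
      N4 x:[17,30] y:[18,29] z:[12,41/2] -> hit [18,41/2] leaf, test {P3(miss), P15(miss)}
      N12 x:[33/2,37/2] y:[13,37] z:[29/2,45/2] -> hit [33/2,37/2] leaf, test {P9(miss), P12(miss)}
  N6 x:[39/2,34] y:[33,53] z:[27/2,59/2] -> miss, prune

9 AABB tests over nodes [0, 3, 5, 2, 10, 11, 4, 12, 6]; 2 leaves entered; closest miss.

== RESULT ==
[0, 3, 5, 2, 10, 11, 4, 12, 6]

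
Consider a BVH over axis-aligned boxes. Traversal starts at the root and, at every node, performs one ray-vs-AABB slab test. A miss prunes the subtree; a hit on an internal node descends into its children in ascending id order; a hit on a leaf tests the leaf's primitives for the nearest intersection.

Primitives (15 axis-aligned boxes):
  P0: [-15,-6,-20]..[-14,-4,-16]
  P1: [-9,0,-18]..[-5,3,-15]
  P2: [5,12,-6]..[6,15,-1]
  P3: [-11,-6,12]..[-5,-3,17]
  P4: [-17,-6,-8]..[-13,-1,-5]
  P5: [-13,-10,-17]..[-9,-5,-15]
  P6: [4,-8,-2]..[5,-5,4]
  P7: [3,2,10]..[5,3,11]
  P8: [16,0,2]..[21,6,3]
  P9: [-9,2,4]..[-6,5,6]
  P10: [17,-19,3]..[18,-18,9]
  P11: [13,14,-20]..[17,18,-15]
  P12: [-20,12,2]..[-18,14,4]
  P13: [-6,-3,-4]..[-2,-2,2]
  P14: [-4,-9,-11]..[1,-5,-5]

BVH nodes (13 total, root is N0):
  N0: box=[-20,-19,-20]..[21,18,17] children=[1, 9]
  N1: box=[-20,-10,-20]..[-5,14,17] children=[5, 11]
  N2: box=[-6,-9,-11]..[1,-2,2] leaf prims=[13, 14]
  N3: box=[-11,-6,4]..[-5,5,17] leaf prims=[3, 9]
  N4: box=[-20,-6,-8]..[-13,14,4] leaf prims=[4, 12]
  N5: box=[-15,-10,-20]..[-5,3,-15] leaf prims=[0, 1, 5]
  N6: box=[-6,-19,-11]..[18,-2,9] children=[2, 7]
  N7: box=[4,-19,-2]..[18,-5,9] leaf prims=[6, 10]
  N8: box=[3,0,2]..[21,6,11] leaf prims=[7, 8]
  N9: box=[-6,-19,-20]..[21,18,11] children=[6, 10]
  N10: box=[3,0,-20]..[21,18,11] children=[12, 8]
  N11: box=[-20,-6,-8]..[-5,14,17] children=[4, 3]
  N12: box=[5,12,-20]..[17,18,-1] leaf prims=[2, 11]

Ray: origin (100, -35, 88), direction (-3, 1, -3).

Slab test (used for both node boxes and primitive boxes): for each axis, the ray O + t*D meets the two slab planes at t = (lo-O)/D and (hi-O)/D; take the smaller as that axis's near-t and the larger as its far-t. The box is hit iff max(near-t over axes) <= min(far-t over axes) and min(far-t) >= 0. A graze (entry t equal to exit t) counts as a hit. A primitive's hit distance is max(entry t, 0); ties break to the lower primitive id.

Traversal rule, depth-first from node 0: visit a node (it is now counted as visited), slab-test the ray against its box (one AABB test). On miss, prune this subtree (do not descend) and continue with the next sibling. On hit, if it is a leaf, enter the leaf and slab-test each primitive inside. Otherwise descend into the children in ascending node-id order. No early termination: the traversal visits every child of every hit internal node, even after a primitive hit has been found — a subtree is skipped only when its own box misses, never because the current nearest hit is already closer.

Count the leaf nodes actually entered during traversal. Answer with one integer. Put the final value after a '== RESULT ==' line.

Trace the traversal:
N0 x:[79/3,40] y:[16,53] z:[71/3,36] -> hit [79/3,36], descend [1, 9]
  N1 x:[35,40] y:[25,49] z:[71/3,36] -> hit [35,36], descend [5, 11]
    N5 x:[35,115/3] y:[25,38] z:[103/3,36] -> hit [35,36] leaf, test {P0(miss), P1@t=35, P5(miss)}
    N11 x:[35,40] y:[29,49] z:[71/3,32] -> miss, prune
  N9 x:[79/3,106/3] y:[16,53] z:[77/3,36] -> hit [79/3,106/3], descend [6, 10]
    N6 x:[82/3,106/3] y:[16,33] z:[79/3,33] -> hit [82/3,33], descend [2, 7]
      N2 x:[33,106/3] y:[26,33] z:[86/3,33] -> hit [33,33] leaf, test {P13(miss), P14(miss)}
      N7 x:[82/3,32] y:[16,30] z:[79/3,30] -> hit [82/3,30] leaf, test {P6(miss), P10(miss)}
    N10 x:[79/3,97/3] y:[35,53] z:[77/3,36] -> miss, prune

order=[0, 1, 5, 11, 9, 6, 2, 7, 10]  |boxes|=9  |leaves|=3  hit=P1

== RESULT ==
3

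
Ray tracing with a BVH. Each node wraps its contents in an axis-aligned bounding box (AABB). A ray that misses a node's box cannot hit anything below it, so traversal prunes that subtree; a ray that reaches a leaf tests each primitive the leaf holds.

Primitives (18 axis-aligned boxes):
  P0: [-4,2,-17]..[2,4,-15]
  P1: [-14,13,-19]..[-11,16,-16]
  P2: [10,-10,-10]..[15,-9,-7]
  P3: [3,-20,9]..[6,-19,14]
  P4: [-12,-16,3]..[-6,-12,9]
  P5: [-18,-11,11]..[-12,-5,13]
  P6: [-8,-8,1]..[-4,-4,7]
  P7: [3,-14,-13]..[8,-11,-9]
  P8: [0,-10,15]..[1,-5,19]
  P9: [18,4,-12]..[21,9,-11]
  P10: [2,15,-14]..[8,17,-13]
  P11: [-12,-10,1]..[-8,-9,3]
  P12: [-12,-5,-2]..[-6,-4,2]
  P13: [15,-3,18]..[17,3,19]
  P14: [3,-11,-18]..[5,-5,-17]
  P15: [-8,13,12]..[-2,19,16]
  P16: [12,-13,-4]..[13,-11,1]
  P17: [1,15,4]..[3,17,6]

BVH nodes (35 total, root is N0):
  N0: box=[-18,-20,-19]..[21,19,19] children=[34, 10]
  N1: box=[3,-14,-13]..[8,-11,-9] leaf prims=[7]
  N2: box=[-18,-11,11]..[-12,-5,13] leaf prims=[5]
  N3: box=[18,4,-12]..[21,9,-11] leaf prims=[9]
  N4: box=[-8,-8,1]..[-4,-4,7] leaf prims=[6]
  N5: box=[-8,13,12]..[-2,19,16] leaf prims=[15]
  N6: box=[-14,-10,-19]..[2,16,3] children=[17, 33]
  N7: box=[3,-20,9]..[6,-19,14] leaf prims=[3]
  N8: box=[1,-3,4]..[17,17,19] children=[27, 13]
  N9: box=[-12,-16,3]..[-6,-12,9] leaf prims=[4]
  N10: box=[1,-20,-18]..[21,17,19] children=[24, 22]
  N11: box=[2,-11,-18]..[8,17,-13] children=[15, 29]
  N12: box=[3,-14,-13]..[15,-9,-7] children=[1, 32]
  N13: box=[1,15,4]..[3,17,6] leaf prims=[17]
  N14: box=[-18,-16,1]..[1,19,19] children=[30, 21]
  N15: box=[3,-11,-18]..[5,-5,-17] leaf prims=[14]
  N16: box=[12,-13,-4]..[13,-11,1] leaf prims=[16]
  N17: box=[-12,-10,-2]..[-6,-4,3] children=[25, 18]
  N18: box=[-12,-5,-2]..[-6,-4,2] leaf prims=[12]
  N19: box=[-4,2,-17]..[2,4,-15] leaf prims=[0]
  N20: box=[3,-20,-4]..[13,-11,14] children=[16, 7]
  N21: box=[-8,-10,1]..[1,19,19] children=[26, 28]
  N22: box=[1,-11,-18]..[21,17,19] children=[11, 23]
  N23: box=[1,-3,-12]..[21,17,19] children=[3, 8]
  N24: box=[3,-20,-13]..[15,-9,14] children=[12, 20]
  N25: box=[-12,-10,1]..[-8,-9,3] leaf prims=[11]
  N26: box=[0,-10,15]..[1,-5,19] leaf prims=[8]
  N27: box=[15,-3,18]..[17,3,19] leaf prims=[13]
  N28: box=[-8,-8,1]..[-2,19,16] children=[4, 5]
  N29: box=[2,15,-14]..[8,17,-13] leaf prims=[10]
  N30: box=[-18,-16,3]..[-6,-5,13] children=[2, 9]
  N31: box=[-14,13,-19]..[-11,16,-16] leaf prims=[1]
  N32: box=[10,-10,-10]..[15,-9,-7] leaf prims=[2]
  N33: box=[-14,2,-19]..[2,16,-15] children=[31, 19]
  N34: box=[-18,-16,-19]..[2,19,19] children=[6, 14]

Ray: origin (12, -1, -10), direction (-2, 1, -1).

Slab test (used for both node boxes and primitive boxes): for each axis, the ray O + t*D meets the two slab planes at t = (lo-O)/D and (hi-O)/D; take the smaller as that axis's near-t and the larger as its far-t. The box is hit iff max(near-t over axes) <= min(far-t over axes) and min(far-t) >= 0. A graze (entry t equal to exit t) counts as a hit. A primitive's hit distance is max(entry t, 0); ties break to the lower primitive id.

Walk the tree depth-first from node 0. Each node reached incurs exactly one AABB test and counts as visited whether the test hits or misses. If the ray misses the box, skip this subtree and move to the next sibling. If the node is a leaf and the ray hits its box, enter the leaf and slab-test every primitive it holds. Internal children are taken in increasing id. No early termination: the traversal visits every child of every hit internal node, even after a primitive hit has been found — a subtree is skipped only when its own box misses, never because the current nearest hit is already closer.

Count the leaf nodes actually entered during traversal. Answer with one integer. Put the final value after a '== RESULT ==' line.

Walk:
N0 x:[-9/2,15] y:[-19,20] z:[-29,9] -> hit [-9/2,9], descend [10, 34]
  N10 x:[-9/2,11/2] y:[-19,18] z:[-29,8] -> hit [-9/2,11/2], descend [22, 24]
    N22 x:[-9/2,11/2] y:[-10,18] z:[-29,8] -> hit [-9/2,11/2], descend [11, 23]
      N11 x:[2,5] y:[-10,18] z:[3,8] -> hit [3,5], descend [15, 29]
        N15 x:[7/2,9/2] y:[-10,-4] z:[7,8] -> miss, prune
        N29 x:[2,5] y:[16,18] z:[3,4] -> miss, prune
      N23 x:[-9/2,11/2] y:[-2,18] z:[-29,2] -> hit [-2,2], descend [3, 8]
        N3 x:[-9/2,-3] y:[5,10] z:[1,2] -> miss, prune
        N8 x:[-5/2,11/2] y:[-2,18] z:[-29,-14] -> miss, prune
    N24 x:[-3/2,9/2] y:[-19,-8] z:[-24,3] -> miss, prune
  N34 x:[5,15] y:[-15,20] z:[-29,9] -> hit [5,9], descend [6, 14]
    N6 x:[5,13] y:[-9,17] z:[-13,9] -> hit [5,9], descend [17, 33]
      N17 x:[9,12] y:[-9,-3] z:[-13,-8] -> miss, prune
      N33 x:[5,13] y:[3,17] z:[5,9] -> hit [5,9], descend [19, 31]
        N19 x:[5,8] y:[3,5] z:[5,7] -> hit [5,5] leaf, test {P0@t=5}
        N31 x:[23/2,13] y:[14,17] z:[6,9] -> miss, prune
    N14 x:[11/2,15] y:[-15,20] z:[-29,-11] -> miss, prune

order=[0, 10, 22, 11, 15, 29, 23, 3, 8, 24, 34, 6, 17, 33, 19, 31, 14]  |boxes|=17  |leaves|=1  hit=P0

== RESULT ==
1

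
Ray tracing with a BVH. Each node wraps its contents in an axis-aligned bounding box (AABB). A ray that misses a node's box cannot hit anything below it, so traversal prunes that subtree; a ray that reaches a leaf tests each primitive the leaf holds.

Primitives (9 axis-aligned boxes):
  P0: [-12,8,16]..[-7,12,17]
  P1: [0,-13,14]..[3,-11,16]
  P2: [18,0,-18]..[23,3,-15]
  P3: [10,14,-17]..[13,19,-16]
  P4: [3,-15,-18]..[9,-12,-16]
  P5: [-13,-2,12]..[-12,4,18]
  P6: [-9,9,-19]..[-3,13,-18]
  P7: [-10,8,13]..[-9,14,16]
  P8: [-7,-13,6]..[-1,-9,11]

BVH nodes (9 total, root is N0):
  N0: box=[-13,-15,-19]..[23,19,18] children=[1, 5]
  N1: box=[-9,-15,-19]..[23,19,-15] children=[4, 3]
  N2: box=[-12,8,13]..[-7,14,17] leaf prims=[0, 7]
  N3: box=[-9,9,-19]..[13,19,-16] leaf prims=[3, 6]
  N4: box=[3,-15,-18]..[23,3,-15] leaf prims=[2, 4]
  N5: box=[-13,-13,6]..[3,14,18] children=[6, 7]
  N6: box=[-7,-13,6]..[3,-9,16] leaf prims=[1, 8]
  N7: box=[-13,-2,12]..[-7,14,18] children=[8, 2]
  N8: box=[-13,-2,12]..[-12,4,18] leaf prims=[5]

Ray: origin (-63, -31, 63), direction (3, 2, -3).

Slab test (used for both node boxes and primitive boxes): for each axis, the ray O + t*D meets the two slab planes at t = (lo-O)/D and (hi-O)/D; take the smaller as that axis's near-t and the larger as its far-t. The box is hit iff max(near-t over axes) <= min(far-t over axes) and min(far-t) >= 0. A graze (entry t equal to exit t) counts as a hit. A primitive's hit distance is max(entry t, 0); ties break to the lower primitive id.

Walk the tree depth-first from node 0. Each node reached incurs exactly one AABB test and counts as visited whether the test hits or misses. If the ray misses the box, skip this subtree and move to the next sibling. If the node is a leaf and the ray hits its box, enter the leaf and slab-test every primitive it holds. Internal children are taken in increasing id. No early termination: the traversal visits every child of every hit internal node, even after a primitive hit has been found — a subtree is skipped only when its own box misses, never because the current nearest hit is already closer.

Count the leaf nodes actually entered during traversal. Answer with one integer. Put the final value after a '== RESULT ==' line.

Trace the traversal:
N0 x:[50/3,86/3] y:[8,25] z:[15,82/3] -> hit [50/3,25], descend [1, 5]
  N1 x:[18,86/3] y:[8,25] z:[26,82/3] -> miss, prune
  N5 x:[50/3,22] y:[9,45/2] z:[15,19] -> hit [50/3,19], descend [6, 7]
    N6 x:[56/3,22] y:[9,11] z:[47/3,19] -> miss, prune
    N7 x:[50/3,56/3] y:[29/2,45/2] z:[15,17] -> hit [50/3,17], descend [2, 8]
      N2 x:[17,56/3] y:[39/2,45/2] z:[46/3,50/3] -> miss, prune
      N8 x:[50/3,17] y:[29/2,35/2] z:[15,17] -> hit [50/3,17] leaf, test {P5@t=50/3}

7 AABB tests over nodes [0, 1, 5, 6, 7, 2, 8]; 1 leaf entered; closest P5.

== RESULT ==
1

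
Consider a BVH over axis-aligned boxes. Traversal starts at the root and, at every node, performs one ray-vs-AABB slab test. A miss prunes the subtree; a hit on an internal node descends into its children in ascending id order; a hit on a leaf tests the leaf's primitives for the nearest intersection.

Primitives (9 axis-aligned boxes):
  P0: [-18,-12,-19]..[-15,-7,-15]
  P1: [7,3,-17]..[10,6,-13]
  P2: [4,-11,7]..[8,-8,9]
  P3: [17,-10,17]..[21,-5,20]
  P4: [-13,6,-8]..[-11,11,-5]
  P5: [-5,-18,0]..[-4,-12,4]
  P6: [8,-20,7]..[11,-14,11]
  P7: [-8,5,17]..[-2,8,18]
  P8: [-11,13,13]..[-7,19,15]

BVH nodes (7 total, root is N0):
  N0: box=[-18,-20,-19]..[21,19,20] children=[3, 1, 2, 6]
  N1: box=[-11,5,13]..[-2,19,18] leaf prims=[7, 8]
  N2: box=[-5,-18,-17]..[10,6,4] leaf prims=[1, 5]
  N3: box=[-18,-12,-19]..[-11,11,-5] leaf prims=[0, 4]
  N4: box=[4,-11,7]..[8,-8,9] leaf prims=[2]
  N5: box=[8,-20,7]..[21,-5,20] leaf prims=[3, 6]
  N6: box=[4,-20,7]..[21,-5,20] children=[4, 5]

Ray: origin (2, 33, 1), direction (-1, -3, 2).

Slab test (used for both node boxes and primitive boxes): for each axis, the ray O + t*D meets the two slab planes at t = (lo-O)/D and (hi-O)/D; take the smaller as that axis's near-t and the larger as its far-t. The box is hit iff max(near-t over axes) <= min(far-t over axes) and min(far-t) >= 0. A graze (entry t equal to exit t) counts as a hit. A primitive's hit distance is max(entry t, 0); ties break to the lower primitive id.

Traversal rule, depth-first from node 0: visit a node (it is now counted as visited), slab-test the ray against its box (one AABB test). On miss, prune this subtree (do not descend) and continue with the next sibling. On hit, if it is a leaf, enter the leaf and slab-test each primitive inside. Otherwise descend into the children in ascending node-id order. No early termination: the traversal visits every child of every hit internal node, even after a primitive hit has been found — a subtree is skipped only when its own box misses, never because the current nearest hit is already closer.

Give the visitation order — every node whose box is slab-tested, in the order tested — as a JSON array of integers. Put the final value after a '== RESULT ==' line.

Trace the traversal:
N0 x:[-19,20] y:[14/3,53/3] z:[-10,19/2] -> hit [14/3,19/2], descend [1, 2, 3, 6]
  N1 x:[4,13] y:[14/3,28/3] z:[6,17/2] -> hit [6,17/2] leaf, test {P7@t=25/3, P8(miss)}
  N2 x:[-8,7] y:[9,17] z:[-9,3/2] -> miss, prune
  N3 x:[13,20] y:[22/3,15] z:[-10,-3] -> miss, prune
  N6 x:[-19,-2] y:[38/3,53/3] z:[3,19/2] -> miss, prune

Summary -> nodes [0, 1, 2, 3, 6]; box-tests=5; leaf-entries=1; first=P7

== RESULT ==
[0, 1, 2, 3, 6]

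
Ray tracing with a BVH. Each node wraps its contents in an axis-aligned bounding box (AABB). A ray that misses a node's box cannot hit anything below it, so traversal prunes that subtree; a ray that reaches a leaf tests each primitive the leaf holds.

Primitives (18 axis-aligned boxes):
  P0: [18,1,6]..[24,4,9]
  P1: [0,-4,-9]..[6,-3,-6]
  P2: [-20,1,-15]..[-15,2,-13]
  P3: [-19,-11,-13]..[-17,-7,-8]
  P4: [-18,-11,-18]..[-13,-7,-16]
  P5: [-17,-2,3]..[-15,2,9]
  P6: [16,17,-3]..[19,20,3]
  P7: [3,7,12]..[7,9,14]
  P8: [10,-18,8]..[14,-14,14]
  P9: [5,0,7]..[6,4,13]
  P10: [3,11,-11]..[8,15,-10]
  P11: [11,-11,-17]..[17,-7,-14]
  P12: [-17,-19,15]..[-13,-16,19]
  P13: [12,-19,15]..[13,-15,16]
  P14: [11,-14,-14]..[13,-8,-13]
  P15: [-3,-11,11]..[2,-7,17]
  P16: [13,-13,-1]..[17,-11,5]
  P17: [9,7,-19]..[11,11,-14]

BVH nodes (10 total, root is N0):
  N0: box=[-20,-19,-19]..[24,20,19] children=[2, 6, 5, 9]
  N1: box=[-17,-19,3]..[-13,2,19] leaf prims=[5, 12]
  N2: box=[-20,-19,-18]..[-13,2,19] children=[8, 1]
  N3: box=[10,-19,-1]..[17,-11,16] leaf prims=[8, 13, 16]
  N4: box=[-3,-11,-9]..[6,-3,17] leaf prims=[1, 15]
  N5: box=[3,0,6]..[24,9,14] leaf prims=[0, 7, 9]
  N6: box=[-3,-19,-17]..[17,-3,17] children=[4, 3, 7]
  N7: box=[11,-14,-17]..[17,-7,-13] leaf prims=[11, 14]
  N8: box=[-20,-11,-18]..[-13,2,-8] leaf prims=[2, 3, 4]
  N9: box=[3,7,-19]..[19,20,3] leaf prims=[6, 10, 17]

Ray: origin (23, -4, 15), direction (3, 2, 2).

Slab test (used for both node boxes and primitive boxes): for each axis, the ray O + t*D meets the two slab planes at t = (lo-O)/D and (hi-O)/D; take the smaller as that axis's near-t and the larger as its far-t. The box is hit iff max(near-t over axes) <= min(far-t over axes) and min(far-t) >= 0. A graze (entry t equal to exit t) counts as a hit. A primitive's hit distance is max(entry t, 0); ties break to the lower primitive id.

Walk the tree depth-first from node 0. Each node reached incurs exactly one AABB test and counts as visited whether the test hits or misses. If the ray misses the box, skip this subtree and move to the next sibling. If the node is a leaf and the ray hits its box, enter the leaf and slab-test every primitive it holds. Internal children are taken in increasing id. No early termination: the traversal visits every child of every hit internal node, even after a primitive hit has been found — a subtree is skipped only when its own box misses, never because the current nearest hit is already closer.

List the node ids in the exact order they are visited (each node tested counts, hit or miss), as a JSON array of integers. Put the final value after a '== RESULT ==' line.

Traverse from the root:
N0 x:[-43/3,1/3] y:[-15/2,12] z:[-17,2] -> hit [-15/2,1/3], descend [2, 5, 6, 9]
  N2 x:[-43/3,-12] y:[-15/2,3] z:[-33/2,2] -> miss, prune
  N5 x:[-20/3,1/3] y:[2,13/2] z:[-9/2,-1/2] -> miss, prune
  N6 x:[-26/3,-2] y:[-15/2,1/2] z:[-16,1] -> miss, prune
  N9 x:[-20/3,-4/3] y:[11/2,12] z:[-17,-6] -> miss, prune

5 AABB tests over nodes [0, 2, 5, 6, 9]; 0 leaves entered; closest miss.

== RESULT ==
[0, 2, 5, 6, 9]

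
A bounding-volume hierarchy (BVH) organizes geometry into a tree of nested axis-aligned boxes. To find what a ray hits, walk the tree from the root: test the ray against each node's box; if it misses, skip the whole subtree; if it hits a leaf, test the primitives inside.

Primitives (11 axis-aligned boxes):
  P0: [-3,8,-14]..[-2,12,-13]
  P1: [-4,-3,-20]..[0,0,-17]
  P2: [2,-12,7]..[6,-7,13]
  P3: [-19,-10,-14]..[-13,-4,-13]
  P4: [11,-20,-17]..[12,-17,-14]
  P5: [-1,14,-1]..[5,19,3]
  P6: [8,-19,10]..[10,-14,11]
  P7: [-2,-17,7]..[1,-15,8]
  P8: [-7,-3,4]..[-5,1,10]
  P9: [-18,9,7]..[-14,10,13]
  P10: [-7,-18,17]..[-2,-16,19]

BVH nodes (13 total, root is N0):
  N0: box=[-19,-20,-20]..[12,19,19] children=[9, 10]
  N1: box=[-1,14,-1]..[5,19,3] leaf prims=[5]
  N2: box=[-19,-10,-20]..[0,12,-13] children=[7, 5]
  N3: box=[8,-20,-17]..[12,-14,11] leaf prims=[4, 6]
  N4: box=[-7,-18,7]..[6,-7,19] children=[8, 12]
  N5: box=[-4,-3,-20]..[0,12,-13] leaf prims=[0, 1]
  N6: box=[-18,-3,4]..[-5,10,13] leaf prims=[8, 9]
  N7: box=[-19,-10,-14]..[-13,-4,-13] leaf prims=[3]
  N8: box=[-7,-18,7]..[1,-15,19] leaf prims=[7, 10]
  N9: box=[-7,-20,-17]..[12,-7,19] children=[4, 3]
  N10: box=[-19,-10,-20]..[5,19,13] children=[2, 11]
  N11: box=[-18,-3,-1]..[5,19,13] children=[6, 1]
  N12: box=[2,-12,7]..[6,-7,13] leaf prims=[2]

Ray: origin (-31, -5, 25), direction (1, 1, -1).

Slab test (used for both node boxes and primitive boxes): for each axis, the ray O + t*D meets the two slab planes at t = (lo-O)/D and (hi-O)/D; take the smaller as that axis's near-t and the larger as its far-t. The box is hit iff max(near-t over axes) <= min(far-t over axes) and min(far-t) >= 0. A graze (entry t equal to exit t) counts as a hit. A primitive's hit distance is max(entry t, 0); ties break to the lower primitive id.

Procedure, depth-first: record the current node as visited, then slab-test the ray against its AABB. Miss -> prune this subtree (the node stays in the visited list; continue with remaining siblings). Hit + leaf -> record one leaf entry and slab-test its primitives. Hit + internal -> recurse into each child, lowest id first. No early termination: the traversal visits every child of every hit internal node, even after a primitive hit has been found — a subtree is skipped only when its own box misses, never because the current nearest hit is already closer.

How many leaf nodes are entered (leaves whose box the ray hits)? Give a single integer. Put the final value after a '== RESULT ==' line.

Walk:
N0 x:[12,43] y:[-15,24] z:[6,45] -> hit [12,24], descend [9, 10]
  N9 x:[24,43] y:[-15,-2] z:[6,42] -> miss, prune
  N10 x:[12,36] y:[-5,24] z:[12,45] -> hit [12,24], descend [2, 11]
    N2 x:[12,31] y:[-5,17] z:[38,45] -> miss, prune
    N11 x:[13,36] y:[2,24] z:[12,26] -> hit [13,24], descend [1, 6]
      N1 x:[30,36] y:[19,24] z:[22,26] -> miss, prune
      N6 x:[13,26] y:[2,15] z:[12,21] -> hit [13,15] leaf, test {P8(miss), P9@t=14}

order=[0, 9, 10, 2, 11, 1, 6]  |boxes|=7  |leaves|=1  hit=P9

== RESULT ==
1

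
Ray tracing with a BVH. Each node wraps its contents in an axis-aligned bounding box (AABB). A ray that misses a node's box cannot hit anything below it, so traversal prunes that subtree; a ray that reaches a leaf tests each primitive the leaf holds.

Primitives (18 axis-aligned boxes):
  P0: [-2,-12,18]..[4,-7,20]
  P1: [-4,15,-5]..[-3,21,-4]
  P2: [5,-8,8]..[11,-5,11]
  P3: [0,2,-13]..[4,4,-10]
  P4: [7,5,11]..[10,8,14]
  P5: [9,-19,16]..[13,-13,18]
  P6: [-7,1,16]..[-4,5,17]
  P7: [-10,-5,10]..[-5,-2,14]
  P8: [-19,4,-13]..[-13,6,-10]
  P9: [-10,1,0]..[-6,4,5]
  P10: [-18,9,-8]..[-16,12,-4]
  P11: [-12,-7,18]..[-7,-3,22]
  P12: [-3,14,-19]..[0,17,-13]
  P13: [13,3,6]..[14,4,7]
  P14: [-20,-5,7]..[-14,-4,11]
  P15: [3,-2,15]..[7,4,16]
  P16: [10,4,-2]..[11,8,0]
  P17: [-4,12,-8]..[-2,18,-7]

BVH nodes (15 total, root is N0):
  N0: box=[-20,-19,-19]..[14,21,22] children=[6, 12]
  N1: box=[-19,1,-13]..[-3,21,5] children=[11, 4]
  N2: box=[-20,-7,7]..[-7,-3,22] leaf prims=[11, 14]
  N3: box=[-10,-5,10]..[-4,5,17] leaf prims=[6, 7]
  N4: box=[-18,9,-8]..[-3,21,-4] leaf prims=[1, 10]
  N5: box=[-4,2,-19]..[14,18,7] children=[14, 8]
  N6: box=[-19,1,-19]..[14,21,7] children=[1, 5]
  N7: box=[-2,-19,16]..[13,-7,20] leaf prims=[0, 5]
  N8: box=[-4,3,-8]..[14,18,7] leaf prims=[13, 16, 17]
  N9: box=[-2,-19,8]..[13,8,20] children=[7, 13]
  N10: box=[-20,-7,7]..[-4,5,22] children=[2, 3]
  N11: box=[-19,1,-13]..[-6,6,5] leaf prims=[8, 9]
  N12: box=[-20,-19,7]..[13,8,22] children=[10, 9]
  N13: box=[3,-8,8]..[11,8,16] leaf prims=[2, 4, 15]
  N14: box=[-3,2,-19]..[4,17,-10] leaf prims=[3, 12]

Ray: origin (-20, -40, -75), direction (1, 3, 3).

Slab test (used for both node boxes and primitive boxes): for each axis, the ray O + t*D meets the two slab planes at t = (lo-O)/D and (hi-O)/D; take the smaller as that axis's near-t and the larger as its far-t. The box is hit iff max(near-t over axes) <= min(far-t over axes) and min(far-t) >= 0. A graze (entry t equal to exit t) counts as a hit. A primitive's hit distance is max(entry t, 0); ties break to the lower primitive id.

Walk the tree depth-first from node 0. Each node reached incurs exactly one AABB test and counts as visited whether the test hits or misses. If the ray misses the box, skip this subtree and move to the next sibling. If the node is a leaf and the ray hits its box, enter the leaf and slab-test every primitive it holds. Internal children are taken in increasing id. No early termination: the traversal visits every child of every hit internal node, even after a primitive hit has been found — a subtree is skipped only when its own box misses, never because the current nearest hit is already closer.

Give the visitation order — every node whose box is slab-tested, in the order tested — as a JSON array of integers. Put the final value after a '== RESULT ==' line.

Trace the traversal:
N0 x:[0,34] y:[7,61/3] z:[56/3,97/3] -> hit [56/3,61/3], descend [6, 12]
  N6 x:[1,34] y:[41/3,61/3] z:[56/3,82/3] -> hit [56/3,61/3], descend [1, 5]
    N1 x:[1,17] y:[41/3,61/3] z:[62/3,80/3] -> miss, prune
    N5 x:[16,34] y:[14,58/3] z:[56/3,82/3] -> hit [56/3,58/3], descend [8, 14]
      N8 x:[16,34] y:[43/3,58/3] z:[67/3,82/3] -> miss, prune
      N14 x:[17,24] y:[14,19] z:[56/3,65/3] -> hit [56/3,19] leaf, test {P3(miss), P12@t=56/3}
  N12 x:[0,33] y:[7,16] z:[82/3,97/3] -> miss, prune

Visited [0, 6, 1, 5, 8, 14, 12]. Tests: 7 box, 1 leaf. Nearest: P12.

== RESULT ==
[0, 6, 1, 5, 8, 14, 12]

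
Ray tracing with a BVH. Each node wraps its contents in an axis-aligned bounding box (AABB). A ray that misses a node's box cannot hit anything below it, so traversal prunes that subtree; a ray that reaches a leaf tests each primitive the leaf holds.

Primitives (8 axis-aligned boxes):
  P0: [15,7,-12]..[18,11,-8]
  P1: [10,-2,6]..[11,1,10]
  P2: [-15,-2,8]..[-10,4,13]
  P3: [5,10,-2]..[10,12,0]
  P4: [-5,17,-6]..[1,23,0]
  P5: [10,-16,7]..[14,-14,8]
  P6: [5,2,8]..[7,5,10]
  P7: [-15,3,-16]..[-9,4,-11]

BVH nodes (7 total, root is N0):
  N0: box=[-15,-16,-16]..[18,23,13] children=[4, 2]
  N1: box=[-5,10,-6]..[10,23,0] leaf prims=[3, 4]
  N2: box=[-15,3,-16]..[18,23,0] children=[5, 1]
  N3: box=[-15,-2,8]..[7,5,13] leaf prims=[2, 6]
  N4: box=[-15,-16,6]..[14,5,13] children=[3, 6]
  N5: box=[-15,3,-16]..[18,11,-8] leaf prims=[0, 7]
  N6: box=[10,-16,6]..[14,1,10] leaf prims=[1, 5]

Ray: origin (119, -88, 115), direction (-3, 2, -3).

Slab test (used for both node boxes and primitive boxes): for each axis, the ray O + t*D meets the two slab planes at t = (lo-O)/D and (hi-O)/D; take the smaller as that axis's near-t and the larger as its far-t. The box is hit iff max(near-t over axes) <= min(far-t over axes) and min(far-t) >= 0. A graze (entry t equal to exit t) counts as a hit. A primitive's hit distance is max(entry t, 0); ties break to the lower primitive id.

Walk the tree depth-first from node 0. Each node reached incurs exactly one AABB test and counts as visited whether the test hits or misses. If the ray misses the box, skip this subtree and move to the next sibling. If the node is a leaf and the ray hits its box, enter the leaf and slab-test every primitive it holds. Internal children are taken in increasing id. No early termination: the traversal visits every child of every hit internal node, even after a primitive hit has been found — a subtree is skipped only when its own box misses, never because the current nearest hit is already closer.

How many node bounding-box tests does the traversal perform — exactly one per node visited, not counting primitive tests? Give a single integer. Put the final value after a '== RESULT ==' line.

Walk:
N0 x:[101/3,134/3] y:[36,111/2] z:[34,131/3] -> hit [36,131/3], descend [2, 4]
  N2 x:[101/3,134/3] y:[91/2,111/2] z:[115/3,131/3] -> miss, prune
  N4 x:[35,134/3] y:[36,93/2] z:[34,109/3] -> hit [36,109/3], descend [3, 6]
    N3 x:[112/3,134/3] y:[43,93/2] z:[34,107/3] -> miss, prune
    N6 x:[35,109/3] y:[36,89/2] z:[35,109/3] -> hit [36,109/3] leaf, test {P1(miss), P5@t=36}

order=[0, 2, 4, 3, 6]  |boxes|=5  |leaves|=1  hit=P5

== RESULT ==
5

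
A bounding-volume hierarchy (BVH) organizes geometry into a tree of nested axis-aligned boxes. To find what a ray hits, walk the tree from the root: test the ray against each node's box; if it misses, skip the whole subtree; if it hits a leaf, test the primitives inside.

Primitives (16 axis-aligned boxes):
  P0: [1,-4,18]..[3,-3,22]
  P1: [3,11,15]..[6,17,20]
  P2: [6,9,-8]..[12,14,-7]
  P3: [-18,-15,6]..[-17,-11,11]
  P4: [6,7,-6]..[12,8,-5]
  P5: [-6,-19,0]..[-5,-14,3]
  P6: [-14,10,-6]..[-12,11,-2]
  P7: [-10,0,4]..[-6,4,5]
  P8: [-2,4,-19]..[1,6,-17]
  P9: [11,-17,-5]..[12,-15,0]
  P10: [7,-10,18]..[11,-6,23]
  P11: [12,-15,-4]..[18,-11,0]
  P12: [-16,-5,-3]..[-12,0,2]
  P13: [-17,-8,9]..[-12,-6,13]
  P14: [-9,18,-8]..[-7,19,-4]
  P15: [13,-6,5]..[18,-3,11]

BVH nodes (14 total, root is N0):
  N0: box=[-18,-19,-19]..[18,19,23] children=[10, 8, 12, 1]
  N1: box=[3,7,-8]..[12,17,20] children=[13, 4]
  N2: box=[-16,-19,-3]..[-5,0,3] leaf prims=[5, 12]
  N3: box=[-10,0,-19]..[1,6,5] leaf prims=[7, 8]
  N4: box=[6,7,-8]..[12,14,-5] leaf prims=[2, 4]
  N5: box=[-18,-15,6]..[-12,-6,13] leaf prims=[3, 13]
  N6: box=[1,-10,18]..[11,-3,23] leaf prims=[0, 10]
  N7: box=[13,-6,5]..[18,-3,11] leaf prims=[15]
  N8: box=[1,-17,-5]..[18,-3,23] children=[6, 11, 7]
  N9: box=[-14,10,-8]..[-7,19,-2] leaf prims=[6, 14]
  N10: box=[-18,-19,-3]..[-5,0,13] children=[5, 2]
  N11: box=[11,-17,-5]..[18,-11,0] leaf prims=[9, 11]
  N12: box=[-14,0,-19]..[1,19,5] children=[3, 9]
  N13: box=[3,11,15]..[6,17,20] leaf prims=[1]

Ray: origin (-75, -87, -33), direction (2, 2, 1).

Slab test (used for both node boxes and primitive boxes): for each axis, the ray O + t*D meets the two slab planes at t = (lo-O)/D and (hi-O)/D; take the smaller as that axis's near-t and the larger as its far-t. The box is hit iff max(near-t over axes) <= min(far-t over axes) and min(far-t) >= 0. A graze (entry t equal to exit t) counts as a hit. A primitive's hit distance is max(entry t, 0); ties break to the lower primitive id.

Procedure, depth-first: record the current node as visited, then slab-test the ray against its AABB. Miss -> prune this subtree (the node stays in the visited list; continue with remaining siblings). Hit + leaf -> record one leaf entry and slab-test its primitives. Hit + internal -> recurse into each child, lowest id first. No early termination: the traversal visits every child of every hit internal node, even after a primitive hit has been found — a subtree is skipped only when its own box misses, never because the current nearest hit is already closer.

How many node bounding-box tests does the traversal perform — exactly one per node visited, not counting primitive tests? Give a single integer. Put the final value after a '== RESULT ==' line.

Walk:
N0 x:[57/2,93/2] y:[34,53] z:[14,56] -> hit [34,93/2], descend [1, 8, 10, 12]
  N1 x:[39,87/2] y:[47,52] z:[25,53] -> miss, prune
  N8 x:[38,93/2] y:[35,42] z:[28,56] -> hit [38,42], descend [6, 7, 11]
    N6 x:[38,43] y:[77/2,42] z:[51,56] -> miss, prune
    N7 x:[44,93/2] y:[81/2,42] z:[38,44] -> miss, prune
    N11 x:[43,93/2] y:[35,38] z:[28,33] -> miss, prune
  N10 x:[57/2,35] y:[34,87/2] z:[30,46] -> hit [34,35], descend [2, 5]
    N2 x:[59/2,35] y:[34,87/2] z:[30,36] -> hit [34,35] leaf, test {P5@t=69/2, P12(miss)}
    N5 x:[57/2,63/2] y:[36,81/2] z:[39,46] -> miss, prune
  N12 x:[61/2,38] y:[87/2,53] z:[14,38] -> miss, prune

Summary -> nodes [0, 1, 8, 6, 7, 11, 10, 2, 5, 12]; box-tests=10; leaf-entries=1; first=P5

== RESULT ==
10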